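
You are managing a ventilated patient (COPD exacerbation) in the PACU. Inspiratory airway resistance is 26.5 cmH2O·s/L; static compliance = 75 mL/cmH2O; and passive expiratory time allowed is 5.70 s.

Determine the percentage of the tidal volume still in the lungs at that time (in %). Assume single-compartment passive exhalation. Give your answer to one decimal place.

5.7

τ = R × C = 26.5 × 75 mL/cmH2O = 26.5 × 0.075 L/cmH2O = 1.988 s.
Passive exhalation: V(t)/V₀ = e^(−t/τ) = e^(−5.70/1.988) = 0.05686.
Fraction remaining = 0.05686 → 5.686%.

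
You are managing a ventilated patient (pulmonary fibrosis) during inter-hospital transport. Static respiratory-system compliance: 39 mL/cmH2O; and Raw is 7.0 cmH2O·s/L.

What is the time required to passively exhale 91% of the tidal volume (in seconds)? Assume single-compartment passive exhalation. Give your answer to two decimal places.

τ = R × C = 7.0 × 39 mL/cmH2O = 7.0 × 0.039 L/cmH2O = 0.273 s.
Exhaled fraction f = 1 − e^(−t/τ) → t = −τ·ln(1 − f) = −0.273·ln(0.09) = 0.6574 s.

0.66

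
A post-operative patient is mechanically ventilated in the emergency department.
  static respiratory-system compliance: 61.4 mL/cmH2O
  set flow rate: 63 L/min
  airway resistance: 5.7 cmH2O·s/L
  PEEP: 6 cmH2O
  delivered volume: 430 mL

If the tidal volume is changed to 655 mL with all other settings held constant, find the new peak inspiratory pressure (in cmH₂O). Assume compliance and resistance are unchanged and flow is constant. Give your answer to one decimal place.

22.7

Flow: 63 L/min ÷ 60 = 1.05 L/s.
PIP = Vt/C + R·V̇ + PEEP (constant-flow equation of motion).
Only the elastic term changes: ΔPIP = ΔVt / C = (655 − 430) / 61.4 = 3.664 cmH2O.
Original PIP = 430/61.4 + 5.7×1.05 + 6 = 18.988 cmH2O; new PIP = 18.988 + (3.664) = 22.652 cmH2O.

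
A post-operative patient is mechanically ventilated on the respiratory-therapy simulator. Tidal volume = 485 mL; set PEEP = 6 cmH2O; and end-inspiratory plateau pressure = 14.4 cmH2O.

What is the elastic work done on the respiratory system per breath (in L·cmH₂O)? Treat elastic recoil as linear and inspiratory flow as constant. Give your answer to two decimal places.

Elastic work ≈ ½ × (Pplat − PEEP) × Vt = 0.5 × (14.4 − 6) × 0.485 L = 0.5 × 8.4 × 0.485 = 2.037 L·cmH2O.

2.04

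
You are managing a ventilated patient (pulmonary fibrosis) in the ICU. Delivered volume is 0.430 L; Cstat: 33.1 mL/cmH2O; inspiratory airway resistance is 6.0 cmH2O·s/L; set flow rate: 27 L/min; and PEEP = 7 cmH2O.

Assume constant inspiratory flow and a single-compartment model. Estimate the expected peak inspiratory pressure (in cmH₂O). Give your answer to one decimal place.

22.7

Flow: 27 L/min ÷ 60 = 0.45 L/s.
Equation of motion (constant flow): PIP = Vt/C + R·V̇ + PEEP.
PIP = 430/33.1 + 6.0×0.45 + 7 = 12.991 + 2.7 + 7 = 22.691 cmH2O.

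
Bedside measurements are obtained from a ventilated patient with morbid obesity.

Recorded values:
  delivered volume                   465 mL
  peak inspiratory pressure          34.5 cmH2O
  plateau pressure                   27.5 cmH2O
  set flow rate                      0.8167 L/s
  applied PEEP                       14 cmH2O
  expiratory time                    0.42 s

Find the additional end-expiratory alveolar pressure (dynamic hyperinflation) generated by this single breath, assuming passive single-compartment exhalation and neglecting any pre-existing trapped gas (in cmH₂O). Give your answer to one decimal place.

3.3

R = (PIP − Pplat)/V̇ = (34.5 − 27.5) / 0.8167 = 7.0/0.8167 = 8.571 cmH2O·s/L.
C = Vt/(Pplat − PEEP) = 465.0 / (27.5 − 14) = 465.0/13.5 = 34.444 mL/cmH2O.
τ = R × C = 8.571 × 0.03444 L/cmH2O = 0.2952 s.
Fraction remaining = e^(−Te/τ) = e^(−0.42/0.2952) = 0.241; trapped volume = 465.0 × 0.241 = 112.07 mL.
Additional alveolar pressure from trapping ≈ V_trapped / C = 112.07 / 34.444 = 3.254 cmH2O.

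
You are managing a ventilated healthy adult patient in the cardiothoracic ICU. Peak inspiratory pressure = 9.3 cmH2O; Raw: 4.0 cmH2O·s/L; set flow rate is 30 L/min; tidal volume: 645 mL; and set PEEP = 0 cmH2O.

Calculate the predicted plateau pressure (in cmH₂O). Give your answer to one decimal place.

7.3

Flow: 30 L/min ÷ 60 = 0.5 L/s.
Pplat = PIP − Raw × flow = 9.3 − 4.0 × 0.5 = 9.3 − 2.0 = 7.3 cmH2O.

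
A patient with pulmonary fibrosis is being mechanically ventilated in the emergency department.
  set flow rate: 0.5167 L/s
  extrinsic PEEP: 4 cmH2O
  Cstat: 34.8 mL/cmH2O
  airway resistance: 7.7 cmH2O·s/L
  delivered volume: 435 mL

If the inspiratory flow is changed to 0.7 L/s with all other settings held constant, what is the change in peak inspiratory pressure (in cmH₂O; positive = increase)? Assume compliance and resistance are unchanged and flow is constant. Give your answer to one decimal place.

PIP = Vt/C + R·V̇ + PEEP (constant-flow equation of motion).
Only the resistive term changes: ΔPIP = R × ΔV̇ = 7.7 × (0.7 − 0.5167) = 7.7 × 0.1833 = 1.411 cmH2O.

1.4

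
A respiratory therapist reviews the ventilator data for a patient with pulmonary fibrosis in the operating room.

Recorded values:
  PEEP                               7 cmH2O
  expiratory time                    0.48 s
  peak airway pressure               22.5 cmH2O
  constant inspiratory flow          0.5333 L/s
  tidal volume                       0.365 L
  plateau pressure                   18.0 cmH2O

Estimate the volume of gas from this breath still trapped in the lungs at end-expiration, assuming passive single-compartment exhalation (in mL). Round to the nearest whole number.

R = (PIP − Pplat)/V̇ = (22.5 − 18.0) / 0.5333 = 4.5/0.5333 = 8.438 cmH2O·s/L.
C = Vt/(Pplat − PEEP) = 365.0 / (18.0 − 7) = 365.0/11.0 = 33.182 mL/cmH2O.
τ = R × C = 8.438 × 0.03318 L/cmH2O = 0.28 s.
Fraction remaining = e^(−Te/τ) = e^(−0.48/0.28) = 0.1801.
Trapped volume = 365.0 × 0.1801 = 65.737 mL.

66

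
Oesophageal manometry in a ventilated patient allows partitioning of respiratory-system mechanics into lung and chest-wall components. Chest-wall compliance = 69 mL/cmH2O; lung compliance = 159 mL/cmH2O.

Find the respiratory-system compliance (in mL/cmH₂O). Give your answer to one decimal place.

48.1

Lung and chest wall are elastances in series: 1/Crs = 1/CL + 1/Ccw.
1/Crs = 1/159 + 1/69 = 0.02078.
Crs = 48.123 mL/cmH2O.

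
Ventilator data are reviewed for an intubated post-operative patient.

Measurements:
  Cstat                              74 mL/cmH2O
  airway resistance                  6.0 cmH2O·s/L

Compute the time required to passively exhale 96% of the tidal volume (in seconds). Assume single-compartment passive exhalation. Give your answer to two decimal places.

τ = R × C = 6.0 × 74 mL/cmH2O = 6.0 × 0.074 L/cmH2O = 0.444 s.
Exhaled fraction f = 1 − e^(−t/τ) → t = −τ·ln(1 − f) = −0.444·ln(0.04) = 1.429 s.

1.43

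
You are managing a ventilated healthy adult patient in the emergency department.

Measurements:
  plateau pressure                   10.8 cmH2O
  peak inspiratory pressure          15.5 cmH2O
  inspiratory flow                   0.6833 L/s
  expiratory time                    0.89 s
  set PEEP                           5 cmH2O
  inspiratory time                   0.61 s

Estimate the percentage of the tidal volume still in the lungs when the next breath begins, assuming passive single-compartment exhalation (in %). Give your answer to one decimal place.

Vt = flow × Ti = 0.6833 L/s × 0.61 s × 1000 mL/L = 416.81 mL.
R = (PIP − Pplat)/V̇ = (15.5 − 10.8) / 0.6833 = 4.7/0.6833 = 6.878 cmH2O·s/L.
C = Vt/(Pplat − PEEP) = 416.81 / (10.8 − 5) = 416.81/5.8 = 71.864 mL/cmH2O.
τ = R × C = 6.878 × 0.07186 L/cmH2O = 0.4943 s.
Fraction remaining at end-expiration = e^(−Te/τ) = e^(−0.89/0.4943) = 0.1652 → 16.52%.

16.5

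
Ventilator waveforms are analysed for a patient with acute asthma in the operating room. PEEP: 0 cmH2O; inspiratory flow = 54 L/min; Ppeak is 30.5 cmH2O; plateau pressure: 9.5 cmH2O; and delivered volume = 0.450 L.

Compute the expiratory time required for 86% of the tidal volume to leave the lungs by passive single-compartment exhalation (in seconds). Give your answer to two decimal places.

2.17

Flow: 54 L/min ÷ 60 = 0.9 L/s.
R = (PIP − Pplat)/V̇ = (30.5 − 9.5) / 0.9 = 21.0/0.9 = 23.333 cmH2O·s/L.
C = Vt/(Pplat − PEEP) = 450.0 / (9.5 − 0) = 450.0/9.5 = 47.368 mL/cmH2O.
τ = R × C = 23.333 × 0.04737 L/cmH2O = 1.105 s.
t = −τ·ln(1 − 0.86) = −1.105·ln(0.14) = 2.173 s.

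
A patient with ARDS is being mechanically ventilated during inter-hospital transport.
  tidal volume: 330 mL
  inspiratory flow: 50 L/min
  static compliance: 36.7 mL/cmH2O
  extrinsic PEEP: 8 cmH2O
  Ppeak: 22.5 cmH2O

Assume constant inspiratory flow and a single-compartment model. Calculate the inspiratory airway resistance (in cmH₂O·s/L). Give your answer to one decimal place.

6.6

Flow: 50 L/min ÷ 60 = 0.8333 L/s.
Equation of motion (constant flow): PIP = Vt/C + R·V̇ + PEEP.
R·V̇ = PIP − Vt/C − PEEP = 22.5 − 330/36.7 − 8 = 22.5 − 8.992 − 8 = 5.508 cmH2O.
R = 5.508 / 0.8333 = 6.61 cmH2O·s/L.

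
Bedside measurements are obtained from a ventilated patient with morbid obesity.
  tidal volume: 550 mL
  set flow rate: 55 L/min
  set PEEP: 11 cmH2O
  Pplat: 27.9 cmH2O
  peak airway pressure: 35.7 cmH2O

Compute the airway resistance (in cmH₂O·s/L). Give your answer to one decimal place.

8.5

Flow: 55 L/min ÷ 60 = 0.9167 L/s.
Raw = (PIP − Pplat) / flow = (35.7 − 27.9) / 0.9167 = 7.8 / 0.9167 = 8.509 cmH2O·s/L.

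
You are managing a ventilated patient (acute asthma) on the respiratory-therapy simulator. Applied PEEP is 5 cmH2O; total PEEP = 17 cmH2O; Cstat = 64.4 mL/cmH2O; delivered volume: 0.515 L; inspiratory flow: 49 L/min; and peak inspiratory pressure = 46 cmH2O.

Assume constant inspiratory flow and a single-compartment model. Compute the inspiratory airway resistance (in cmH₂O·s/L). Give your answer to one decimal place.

Flow: 49 L/min ÷ 60 = 0.8167 L/s.
Total PEEP = 17 cmH2O (set 5 + intrinsic 12); this is the baseline alveolar pressure.
Equation of motion (constant flow): PIP = Vt/C + R·V̇ + PEEP.
R·V̇ = PIP − Vt/C − PEEP = 46 − 515/64.4 − 17 = 46 − 7.997 − 17 = 21.003 cmH2O.
R = 21.003 / 0.8167 = 25.717 cmH2O·s/L.

25.7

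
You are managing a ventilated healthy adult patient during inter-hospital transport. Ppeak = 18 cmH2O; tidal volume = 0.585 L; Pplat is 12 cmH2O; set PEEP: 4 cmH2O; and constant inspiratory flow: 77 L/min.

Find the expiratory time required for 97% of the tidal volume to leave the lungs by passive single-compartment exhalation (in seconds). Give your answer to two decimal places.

1.20

Flow: 77 L/min ÷ 60 = 1.2833 L/s.
R = (PIP − Pplat)/V̇ = (18 − 12) / 1.2833 = 6.0/1.2833 = 4.675 cmH2O·s/L.
C = Vt/(Pplat − PEEP) = 585.0 / (12 − 4) = 585.0/8.0 = 73.125 mL/cmH2O.
τ = R × C = 4.675 × 0.07313 L/cmH2O = 0.3419 s.
t = −τ·ln(1 − 0.97) = −0.3419·ln(0.03) = 1.199 s.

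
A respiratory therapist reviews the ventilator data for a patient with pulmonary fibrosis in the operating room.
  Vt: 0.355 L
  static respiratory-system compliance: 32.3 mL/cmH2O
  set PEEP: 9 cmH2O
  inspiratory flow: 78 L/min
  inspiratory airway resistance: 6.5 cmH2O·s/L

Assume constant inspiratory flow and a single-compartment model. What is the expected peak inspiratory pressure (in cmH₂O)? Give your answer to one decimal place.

Flow: 78 L/min ÷ 60 = 1.3 L/s.
Equation of motion (constant flow): PIP = Vt/C + R·V̇ + PEEP.
PIP = 355/32.3 + 6.5×1.3 + 9 = 10.991 + 8.45 + 9 = 28.441 cmH2O.

28.4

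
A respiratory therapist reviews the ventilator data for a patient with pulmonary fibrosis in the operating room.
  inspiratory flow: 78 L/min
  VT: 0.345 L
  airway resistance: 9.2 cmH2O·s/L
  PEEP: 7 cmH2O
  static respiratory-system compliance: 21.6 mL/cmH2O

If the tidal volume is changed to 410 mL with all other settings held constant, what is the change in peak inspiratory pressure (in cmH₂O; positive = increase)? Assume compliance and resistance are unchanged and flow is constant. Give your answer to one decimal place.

PIP = Vt/C + R·V̇ + PEEP (constant-flow equation of motion).
Only the elastic term changes: ΔPIP = ΔVt / C = (410 − 345) / 21.6 = 3.009 cmH2O.

3.0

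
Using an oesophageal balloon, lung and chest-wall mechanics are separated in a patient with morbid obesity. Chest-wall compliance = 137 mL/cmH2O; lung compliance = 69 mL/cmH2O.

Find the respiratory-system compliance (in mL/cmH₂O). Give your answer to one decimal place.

Lung and chest wall are elastances in series: 1/Crs = 1/CL + 1/Ccw.
1/Crs = 1/69 + 1/137 = 0.02179.
Crs = 45.893 mL/cmH2O.

45.9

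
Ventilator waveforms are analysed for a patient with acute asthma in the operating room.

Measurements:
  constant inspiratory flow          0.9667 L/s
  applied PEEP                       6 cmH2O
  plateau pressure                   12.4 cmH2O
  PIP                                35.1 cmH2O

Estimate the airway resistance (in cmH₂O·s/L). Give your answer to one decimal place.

23.5

Raw = (PIP − Pplat) / flow = (35.1 − 12.4) / 0.9667 = 22.7 / 0.9667 = 23.482 cmH2O·s/L.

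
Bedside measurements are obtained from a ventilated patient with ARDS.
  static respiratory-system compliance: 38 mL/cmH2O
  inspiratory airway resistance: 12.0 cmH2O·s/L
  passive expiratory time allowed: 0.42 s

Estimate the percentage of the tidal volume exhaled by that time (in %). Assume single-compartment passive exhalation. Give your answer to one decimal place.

τ = R × C = 12.0 × 38 mL/cmH2O = 12.0 × 0.038 L/cmH2O = 0.456 s.
Passive exhalation: V(t)/V₀ = e^(−t/τ) = e^(−0.42/0.456) = 0.3981.
Fraction exhaled = 1 − 0.3981 = 0.6019 → 60.19%.

60.2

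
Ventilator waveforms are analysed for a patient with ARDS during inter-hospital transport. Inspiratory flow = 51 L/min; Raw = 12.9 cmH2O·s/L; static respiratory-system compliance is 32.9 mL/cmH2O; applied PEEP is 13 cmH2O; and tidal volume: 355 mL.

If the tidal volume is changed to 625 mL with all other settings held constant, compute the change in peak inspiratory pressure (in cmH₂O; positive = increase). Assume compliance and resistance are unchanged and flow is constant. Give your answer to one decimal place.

PIP = Vt/C + R·V̇ + PEEP (constant-flow equation of motion).
Only the elastic term changes: ΔPIP = ΔVt / C = (625 − 355) / 32.9 = 8.207 cmH2O.

8.2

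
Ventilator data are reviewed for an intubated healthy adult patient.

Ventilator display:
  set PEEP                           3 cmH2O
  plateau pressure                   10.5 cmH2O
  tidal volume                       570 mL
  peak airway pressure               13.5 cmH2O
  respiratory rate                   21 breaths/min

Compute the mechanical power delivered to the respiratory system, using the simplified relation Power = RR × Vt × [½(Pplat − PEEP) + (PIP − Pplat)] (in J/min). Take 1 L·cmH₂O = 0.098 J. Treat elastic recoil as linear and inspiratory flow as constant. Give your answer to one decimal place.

7.9

Per-breath work = Vt × [½(Pplat−PEEP) + (PIP−Pplat)] = 0.570 × [0.5×7.5 + 3.0] = 0.570 × 6.75 = 3.848 L·cmH2O.
Power = 21 × 3.848 = 80.808 L·cmH2O/min.
× 0.098 J/(L·cmH2O) → 7.919 J/min.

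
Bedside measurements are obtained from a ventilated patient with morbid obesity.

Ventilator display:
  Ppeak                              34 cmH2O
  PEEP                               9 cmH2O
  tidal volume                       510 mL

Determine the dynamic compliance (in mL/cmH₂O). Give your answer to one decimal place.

Dynamic compliance = Vt / (PIP − PEEP) = 510 / (34 − 9) = 510 / 25.0 = 20.4 mL/cmH2O.

20.4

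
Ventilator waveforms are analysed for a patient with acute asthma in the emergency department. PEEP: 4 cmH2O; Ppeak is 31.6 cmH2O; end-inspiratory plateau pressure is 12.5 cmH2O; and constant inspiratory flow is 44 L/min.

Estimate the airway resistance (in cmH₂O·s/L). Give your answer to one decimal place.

26.0

Flow: 44 L/min ÷ 60 = 0.7333 L/s.
Raw = (PIP − Pplat) / flow = (31.6 − 12.5) / 0.7333 = 19.1 / 0.7333 = 26.047 cmH2O·s/L.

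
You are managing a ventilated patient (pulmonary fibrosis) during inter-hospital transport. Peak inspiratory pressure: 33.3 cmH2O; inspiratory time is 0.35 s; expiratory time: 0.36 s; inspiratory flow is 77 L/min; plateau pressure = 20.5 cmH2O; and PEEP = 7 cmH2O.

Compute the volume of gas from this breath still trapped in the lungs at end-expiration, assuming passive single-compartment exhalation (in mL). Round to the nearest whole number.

152

Flow: 77 L/min ÷ 60 = 1.2833 L/s.
Vt = flow × Ti = 1.2833 L/s × 0.35 s × 1000 mL/L = 449.16 mL.
R = (PIP − Pplat)/V̇ = (33.3 − 20.5) / 1.2833 = 12.8/1.2833 = 9.974 cmH2O·s/L.
C = Vt/(Pplat − PEEP) = 449.16 / (20.5 − 7) = 449.16/13.5 = 33.271 mL/cmH2O.
τ = R × C = 9.974 × 0.03327 L/cmH2O = 0.3318 s.
Fraction remaining = e^(−Te/τ) = e^(−0.36/0.3318) = 0.3379.
Trapped volume = 449.16 × 0.3379 = 151.77 mL.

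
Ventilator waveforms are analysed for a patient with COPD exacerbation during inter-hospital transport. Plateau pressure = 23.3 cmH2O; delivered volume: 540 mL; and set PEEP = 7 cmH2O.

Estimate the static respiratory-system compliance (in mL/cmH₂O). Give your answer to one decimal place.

33.1

Cstat = Vt / (Pplat − PEEP) = 540 / (23.3 − 7) = 540 / 16.3 = 33.129 mL/cmH2O.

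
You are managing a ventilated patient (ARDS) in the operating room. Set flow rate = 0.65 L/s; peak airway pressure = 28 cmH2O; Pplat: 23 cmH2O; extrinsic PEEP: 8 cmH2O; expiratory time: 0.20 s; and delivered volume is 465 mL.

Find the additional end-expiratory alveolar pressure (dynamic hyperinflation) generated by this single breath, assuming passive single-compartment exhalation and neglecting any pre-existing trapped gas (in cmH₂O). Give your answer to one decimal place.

R = (PIP − Pplat)/V̇ = (28 − 23) / 0.65 = 5.0/0.65 = 7.692 cmH2O·s/L.
C = Vt/(Pplat − PEEP) = 465.0 / (23 − 8) = 465.0/15.0 = 31.0 mL/cmH2O.
τ = R × C = 7.692 × 0.031 L/cmH2O = 0.2385 s.
Fraction remaining = e^(−Te/τ) = e^(−0.20/0.2385) = 0.4323; trapped volume = 465.0 × 0.4323 = 201.02 mL.
Additional alveolar pressure from trapping ≈ V_trapped / C = 201.02 / 31.0 = 6.485 cmH2O.

6.5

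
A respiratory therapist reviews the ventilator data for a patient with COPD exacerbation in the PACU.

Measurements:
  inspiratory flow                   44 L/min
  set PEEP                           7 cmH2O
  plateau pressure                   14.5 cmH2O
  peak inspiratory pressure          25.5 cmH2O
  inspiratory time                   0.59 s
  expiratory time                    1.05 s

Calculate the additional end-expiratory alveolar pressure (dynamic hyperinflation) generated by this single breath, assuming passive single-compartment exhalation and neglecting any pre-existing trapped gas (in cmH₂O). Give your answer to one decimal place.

2.2

Flow: 44 L/min ÷ 60 = 0.7333 L/s.
Vt = flow × Ti = 0.7333 L/s × 0.59 s × 1000 mL/L = 432.65 mL.
R = (PIP − Pplat)/V̇ = (25.5 − 14.5) / 0.7333 = 11.0/0.7333 = 15.001 cmH2O·s/L.
C = Vt/(Pplat − PEEP) = 432.65 / (14.5 − 7) = 432.65/7.5 = 57.687 mL/cmH2O.
τ = R × C = 15.001 × 0.05769 L/cmH2O = 0.8654 s.
Fraction remaining = e^(−Te/τ) = e^(−1.05/0.8654) = 0.2972; trapped volume = 432.65 × 0.2972 = 128.58 mL.
Additional alveolar pressure from trapping ≈ V_trapped / C = 128.58 / 57.687 = 2.229 cmH2O.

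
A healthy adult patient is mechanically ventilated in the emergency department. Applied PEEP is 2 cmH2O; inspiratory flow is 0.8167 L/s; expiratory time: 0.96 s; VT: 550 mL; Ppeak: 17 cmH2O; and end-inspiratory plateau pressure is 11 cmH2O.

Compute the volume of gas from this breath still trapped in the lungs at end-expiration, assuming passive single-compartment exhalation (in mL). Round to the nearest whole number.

R = (PIP − Pplat)/V̇ = (17 − 11) / 0.8167 = 6.0/0.8167 = 7.347 cmH2O·s/L.
C = Vt/(Pplat − PEEP) = 550.0 / (11 − 2) = 550.0/9.0 = 61.111 mL/cmH2O.
τ = R × C = 7.347 × 0.06111 L/cmH2O = 0.449 s.
Fraction remaining = e^(−Te/τ) = e^(−0.96/0.449) = 0.1179.
Trapped volume = 550.0 × 0.1179 = 64.845 mL.

65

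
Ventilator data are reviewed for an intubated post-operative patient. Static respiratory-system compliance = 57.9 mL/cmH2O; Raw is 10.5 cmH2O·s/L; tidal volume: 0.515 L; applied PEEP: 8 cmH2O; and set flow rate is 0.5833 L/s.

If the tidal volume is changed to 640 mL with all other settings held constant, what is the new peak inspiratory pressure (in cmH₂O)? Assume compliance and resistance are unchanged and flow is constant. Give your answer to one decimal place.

25.2

PIP = Vt/C + R·V̇ + PEEP (constant-flow equation of motion).
Only the elastic term changes: ΔPIP = ΔVt / C = (640 − 515) / 57.9 = 2.159 cmH2O.
Original PIP = 515/57.9 + 10.5×0.5833 + 8 = 23.019 cmH2O; new PIP = 23.019 + (2.159) = 25.178 cmH2O.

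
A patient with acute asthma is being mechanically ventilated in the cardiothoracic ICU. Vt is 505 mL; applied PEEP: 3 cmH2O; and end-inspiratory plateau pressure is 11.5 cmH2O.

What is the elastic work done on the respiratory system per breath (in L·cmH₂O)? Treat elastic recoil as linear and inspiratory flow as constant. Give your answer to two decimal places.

Elastic work ≈ ½ × (Pplat − PEEP) × Vt = 0.5 × (11.5 − 3) × 0.505 L = 0.5 × 8.5 × 0.505 = 2.146 L·cmH2O.

2.15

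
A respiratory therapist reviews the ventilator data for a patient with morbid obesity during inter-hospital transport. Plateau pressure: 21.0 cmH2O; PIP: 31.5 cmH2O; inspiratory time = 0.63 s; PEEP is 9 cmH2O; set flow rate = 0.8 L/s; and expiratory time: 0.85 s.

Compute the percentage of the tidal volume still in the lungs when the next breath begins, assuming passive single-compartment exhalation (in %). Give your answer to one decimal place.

21.4

Vt = flow × Ti = 0.8 L/s × 0.63 s × 1000 mL/L = 504.0 mL.
R = (PIP − Pplat)/V̇ = (31.5 − 21.0) / 0.8 = 10.5/0.8 = 13.125 cmH2O·s/L.
C = Vt/(Pplat − PEEP) = 504.0 / (21.0 − 9) = 504.0/12.0 = 42.0 mL/cmH2O.
τ = R × C = 13.125 × 0.042 L/cmH2O = 0.5513 s.
Fraction remaining at end-expiration = e^(−Te/τ) = e^(−0.85/0.5513) = 0.214 → 21.4%.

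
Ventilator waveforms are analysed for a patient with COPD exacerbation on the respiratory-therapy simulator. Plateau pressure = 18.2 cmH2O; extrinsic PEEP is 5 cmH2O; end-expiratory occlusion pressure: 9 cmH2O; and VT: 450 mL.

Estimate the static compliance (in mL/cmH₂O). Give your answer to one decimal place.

48.9

End-expiratory occlusion gives total PEEP = 9 cmH2O (intrinsic PEEP = 9 − 5 = 4). Use total PEEP for the elastic gradient.
Cstat = Vt / (Pplat − PEEPtotal) = 450 / (18.2 − 9) = 450 / 9.2 = 48.913 mL/cmH2O.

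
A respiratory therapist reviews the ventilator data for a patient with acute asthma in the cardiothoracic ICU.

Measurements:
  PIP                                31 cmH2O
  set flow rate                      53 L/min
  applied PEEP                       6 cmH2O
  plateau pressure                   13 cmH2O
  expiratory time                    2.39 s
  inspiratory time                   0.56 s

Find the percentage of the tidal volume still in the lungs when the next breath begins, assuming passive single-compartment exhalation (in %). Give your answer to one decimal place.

19.0

Flow: 53 L/min ÷ 60 = 0.8833 L/s.
Vt = flow × Ti = 0.8833 L/s × 0.56 s × 1000 mL/L = 494.65 mL.
R = (PIP − Pplat)/V̇ = (31 − 13) / 0.8833 = 18.0/0.8833 = 20.378 cmH2O·s/L.
C = Vt/(Pplat − PEEP) = 494.65 / (13 − 6) = 494.65/7.0 = 70.664 mL/cmH2O.
τ = R × C = 20.378 × 0.07066 L/cmH2O = 1.44 s.
Fraction remaining at end-expiration = e^(−Te/τ) = e^(−2.39/1.44) = 0.1902 → 19.02%.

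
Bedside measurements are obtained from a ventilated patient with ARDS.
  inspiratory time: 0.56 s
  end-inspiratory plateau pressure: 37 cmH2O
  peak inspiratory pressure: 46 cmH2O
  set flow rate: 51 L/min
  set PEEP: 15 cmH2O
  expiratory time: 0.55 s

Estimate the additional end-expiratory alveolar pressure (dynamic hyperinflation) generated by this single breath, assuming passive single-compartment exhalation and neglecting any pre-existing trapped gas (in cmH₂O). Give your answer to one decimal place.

2.0

Flow: 51 L/min ÷ 60 = 0.85 L/s.
Vt = flow × Ti = 0.85 L/s × 0.56 s × 1000 mL/L = 476.0 mL.
R = (PIP − Pplat)/V̇ = (46 − 37) / 0.85 = 9.0/0.85 = 10.588 cmH2O·s/L.
C = Vt/(Pplat − PEEP) = 476.0 / (37 − 15) = 476.0/22.0 = 21.636 mL/cmH2O.
τ = R × C = 10.588 × 0.02164 L/cmH2O = 0.2291 s.
Fraction remaining = e^(−Te/τ) = e^(−0.55/0.2291) = 0.09065; trapped volume = 476.0 × 0.09065 = 43.149 mL.
Additional alveolar pressure from trapping ≈ V_trapped / C = 43.149 / 21.636 = 1.994 cmH2O.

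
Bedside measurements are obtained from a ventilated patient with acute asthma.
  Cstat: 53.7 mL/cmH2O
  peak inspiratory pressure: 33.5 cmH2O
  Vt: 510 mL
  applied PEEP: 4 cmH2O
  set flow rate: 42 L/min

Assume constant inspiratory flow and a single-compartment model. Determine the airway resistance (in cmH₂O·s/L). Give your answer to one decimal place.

Flow: 42 L/min ÷ 60 = 0.7 L/s.
Equation of motion (constant flow): PIP = Vt/C + R·V̇ + PEEP.
R·V̇ = PIP − Vt/C − PEEP = 33.5 − 510/53.7 − 4 = 33.5 − 9.497 − 4 = 20.003 cmH2O.
R = 20.003 / 0.7 = 28.576 cmH2O·s/L.

28.6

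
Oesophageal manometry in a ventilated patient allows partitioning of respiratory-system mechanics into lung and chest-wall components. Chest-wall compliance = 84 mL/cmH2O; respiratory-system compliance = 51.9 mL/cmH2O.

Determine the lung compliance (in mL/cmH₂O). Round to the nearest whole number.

1/CL = 1/Crs − 1/Ccw.
1/CL = 1/51.9 − 1/84 = 0.007363.
CL = 135.81 mL/cmH2O.

136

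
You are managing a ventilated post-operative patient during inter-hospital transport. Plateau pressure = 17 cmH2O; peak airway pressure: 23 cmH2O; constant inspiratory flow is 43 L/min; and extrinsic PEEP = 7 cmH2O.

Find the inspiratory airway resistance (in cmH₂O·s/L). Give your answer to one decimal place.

8.4

Flow: 43 L/min ÷ 60 = 0.7167 L/s.
Raw = (PIP − Pplat) / flow = (23 − 17) / 0.7167 = 6.0 / 0.7167 = 8.372 cmH2O·s/L.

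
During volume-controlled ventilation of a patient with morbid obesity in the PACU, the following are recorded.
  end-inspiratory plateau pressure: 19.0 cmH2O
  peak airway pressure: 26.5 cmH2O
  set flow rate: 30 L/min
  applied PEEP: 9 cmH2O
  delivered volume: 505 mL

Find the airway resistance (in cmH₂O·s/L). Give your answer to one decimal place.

15.0

Flow: 30 L/min ÷ 60 = 0.5 L/s.
Raw = (PIP − Pplat) / flow = (26.5 − 19.0) / 0.5 = 7.5 / 0.5 = 15.0 cmH2O·s/L.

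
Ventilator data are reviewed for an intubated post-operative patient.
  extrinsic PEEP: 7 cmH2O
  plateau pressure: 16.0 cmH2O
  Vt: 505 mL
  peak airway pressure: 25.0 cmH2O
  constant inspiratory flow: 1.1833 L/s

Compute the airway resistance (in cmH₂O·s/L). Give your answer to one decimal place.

Raw = (PIP − Pplat) / flow = (25.0 − 16.0) / 1.1833 = 9.0 / 1.1833 = 7.606 cmH2O·s/L.

7.6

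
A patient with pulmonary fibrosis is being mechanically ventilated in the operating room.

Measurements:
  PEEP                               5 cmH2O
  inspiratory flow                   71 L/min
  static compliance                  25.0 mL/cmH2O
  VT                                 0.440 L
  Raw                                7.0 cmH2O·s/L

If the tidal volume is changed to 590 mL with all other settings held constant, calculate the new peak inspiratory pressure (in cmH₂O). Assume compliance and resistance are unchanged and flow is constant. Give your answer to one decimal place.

36.9

Flow: 71 L/min ÷ 60 = 1.1833 L/s.
PIP = Vt/C + R·V̇ + PEEP (constant-flow equation of motion).
Only the elastic term changes: ΔPIP = ΔVt / C = (590 − 440) / 25.0 = 6.0 cmH2O.
Original PIP = 440/25.0 + 7.0×1.1833 + 5 = 30.883 cmH2O; new PIP = 30.883 + (6.0) = 36.883 cmH2O.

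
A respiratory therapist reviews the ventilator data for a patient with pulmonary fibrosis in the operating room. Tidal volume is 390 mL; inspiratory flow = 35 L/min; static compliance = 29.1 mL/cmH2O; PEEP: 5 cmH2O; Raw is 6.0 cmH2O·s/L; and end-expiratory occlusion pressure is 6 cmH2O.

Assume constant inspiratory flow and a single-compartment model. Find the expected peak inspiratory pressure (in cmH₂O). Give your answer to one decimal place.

22.9

Flow: 35 L/min ÷ 60 = 0.5833 L/s.
Total PEEP = 6 cmH2O (set 5 + intrinsic 1); this is the baseline alveolar pressure.
Equation of motion (constant flow): PIP = Vt/C + R·V̇ + PEEP.
PIP = 390/29.1 + 6.0×0.5833 + 6 = 13.402 + 3.5 + 6 = 22.902 cmH2O.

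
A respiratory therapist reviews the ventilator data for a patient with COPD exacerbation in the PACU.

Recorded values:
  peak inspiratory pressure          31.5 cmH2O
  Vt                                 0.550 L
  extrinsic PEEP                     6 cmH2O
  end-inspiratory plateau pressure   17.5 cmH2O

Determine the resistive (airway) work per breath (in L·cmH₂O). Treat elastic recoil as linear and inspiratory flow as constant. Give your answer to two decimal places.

With constant inspiratory flow the resistive pressure is constant at PIP − Pplat = 31.5 − 17.5 = 14.0 cmH2O, so resistive work = 14.0 × 0.550 = 7.7 L·cmH2O.

7.70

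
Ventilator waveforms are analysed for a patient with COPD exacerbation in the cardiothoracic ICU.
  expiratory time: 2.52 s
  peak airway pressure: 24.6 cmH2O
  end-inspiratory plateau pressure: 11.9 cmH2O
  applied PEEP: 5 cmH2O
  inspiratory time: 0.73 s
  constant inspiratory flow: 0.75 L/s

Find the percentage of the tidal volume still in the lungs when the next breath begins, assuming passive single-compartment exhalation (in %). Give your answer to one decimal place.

15.3

Vt = flow × Ti = 0.75 L/s × 0.73 s × 1000 mL/L = 547.5 mL.
R = (PIP − Pplat)/V̇ = (24.6 − 11.9) / 0.75 = 12.7/0.75 = 16.933 cmH2O·s/L.
C = Vt/(Pplat − PEEP) = 547.5 / (11.9 − 5) = 547.5/6.9 = 79.348 mL/cmH2O.
τ = R × C = 16.933 × 0.07935 L/cmH2O = 1.344 s.
Fraction remaining at end-expiration = e^(−Te/τ) = e^(−2.52/1.344) = 0.1534 → 15.34%.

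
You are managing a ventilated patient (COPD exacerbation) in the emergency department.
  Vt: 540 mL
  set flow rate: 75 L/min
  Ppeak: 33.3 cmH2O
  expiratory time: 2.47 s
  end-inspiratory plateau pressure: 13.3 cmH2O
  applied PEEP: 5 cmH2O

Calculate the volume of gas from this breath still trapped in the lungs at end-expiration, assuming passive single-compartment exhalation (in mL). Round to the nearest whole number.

Flow: 75 L/min ÷ 60 = 1.25 L/s.
R = (PIP − Pplat)/V̇ = (33.3 − 13.3) / 1.25 = 20.0/1.25 = 16.0 cmH2O·s/L.
C = Vt/(Pplat − PEEP) = 540.0 / (13.3 − 5) = 540.0/8.3 = 65.06 mL/cmH2O.
τ = R × C = 16.0 × 0.06506 L/cmH2O = 1.041 s.
Fraction remaining = e^(−Te/τ) = e^(−2.47/1.041) = 0.09323.
Trapped volume = 540.0 × 0.09323 = 50.344 mL.

50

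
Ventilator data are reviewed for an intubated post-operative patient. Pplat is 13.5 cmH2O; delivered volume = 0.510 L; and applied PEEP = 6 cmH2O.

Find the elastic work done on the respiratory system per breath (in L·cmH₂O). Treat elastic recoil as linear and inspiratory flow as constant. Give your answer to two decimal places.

Elastic work ≈ ½ × (Pplat − PEEP) × Vt = 0.5 × (13.5 − 6) × 0.510 L = 0.5 × 7.5 × 0.510 = 1.913 L·cmH2O.

1.91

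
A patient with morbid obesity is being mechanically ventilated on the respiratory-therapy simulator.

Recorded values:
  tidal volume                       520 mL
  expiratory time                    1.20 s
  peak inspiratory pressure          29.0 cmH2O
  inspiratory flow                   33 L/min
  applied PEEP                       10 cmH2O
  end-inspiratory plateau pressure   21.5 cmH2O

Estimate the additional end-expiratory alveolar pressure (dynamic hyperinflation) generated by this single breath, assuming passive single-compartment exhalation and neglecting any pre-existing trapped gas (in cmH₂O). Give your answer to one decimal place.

1.6

Flow: 33 L/min ÷ 60 = 0.55 L/s.
R = (PIP − Pplat)/V̇ = (29.0 − 21.5) / 0.55 = 7.5/0.55 = 13.636 cmH2O·s/L.
C = Vt/(Pplat − PEEP) = 520.0 / (21.5 − 10) = 520.0/11.5 = 45.217 mL/cmH2O.
τ = R × C = 13.636 × 0.04522 L/cmH2O = 0.6166 s.
Fraction remaining = e^(−Te/τ) = e^(−1.20/0.6166) = 0.1428; trapped volume = 520.0 × 0.1428 = 74.256 mL.
Additional alveolar pressure from trapping ≈ V_trapped / C = 74.256 / 45.217 = 1.642 cmH2O.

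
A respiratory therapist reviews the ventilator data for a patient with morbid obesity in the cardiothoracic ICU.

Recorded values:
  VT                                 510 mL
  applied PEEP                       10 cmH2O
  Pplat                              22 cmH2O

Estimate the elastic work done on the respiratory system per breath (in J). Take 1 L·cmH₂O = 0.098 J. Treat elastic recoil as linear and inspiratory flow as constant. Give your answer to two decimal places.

0.30

Elastic work ≈ ½ × (Pplat − PEEP) × Vt = 0.5 × (22 − 10) × 0.510 L = 0.5 × 12.0 × 0.510 = 3.06 L·cmH2O.
× 0.098 J/(L·cmH2O) → 0.2999 J.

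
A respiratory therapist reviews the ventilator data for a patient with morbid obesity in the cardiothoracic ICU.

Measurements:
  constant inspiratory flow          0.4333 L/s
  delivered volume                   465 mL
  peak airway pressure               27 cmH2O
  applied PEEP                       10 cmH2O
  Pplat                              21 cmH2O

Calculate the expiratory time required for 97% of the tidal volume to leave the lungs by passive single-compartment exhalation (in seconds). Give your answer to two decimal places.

R = (PIP − Pplat)/V̇ = (27 − 21) / 0.4333 = 6.0/0.4333 = 13.847 cmH2O·s/L.
C = Vt/(Pplat − PEEP) = 465.0 / (21 − 10) = 465.0/11.0 = 42.273 mL/cmH2O.
τ = R × C = 13.847 × 0.04227 L/cmH2O = 0.5853 s.
t = −τ·ln(1 − 0.97) = −0.5853·ln(0.03) = 2.052 s.

2.05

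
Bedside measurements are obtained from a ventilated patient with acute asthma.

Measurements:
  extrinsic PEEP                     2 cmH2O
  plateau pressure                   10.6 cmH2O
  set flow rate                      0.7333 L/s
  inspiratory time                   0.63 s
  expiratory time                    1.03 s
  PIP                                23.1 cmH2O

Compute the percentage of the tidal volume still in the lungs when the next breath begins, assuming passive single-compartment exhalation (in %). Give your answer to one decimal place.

Vt = flow × Ti = 0.7333 L/s × 0.63 s × 1000 mL/L = 461.98 mL.
R = (PIP − Pplat)/V̇ = (23.1 − 10.6) / 0.7333 = 12.5/0.7333 = 17.046 cmH2O·s/L.
C = Vt/(Pplat − PEEP) = 461.98 / (10.6 − 2) = 461.98/8.6 = 53.719 mL/cmH2O.
τ = R × C = 17.046 × 0.05372 L/cmH2O = 0.9157 s.
Fraction remaining at end-expiration = e^(−Te/τ) = e^(−1.03/0.9157) = 0.3247 → 32.47%.

32.5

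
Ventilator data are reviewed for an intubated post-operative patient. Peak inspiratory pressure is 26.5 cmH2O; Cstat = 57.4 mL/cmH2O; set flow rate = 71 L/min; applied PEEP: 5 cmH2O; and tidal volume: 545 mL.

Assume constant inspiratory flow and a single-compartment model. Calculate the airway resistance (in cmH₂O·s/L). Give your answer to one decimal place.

10.1

Flow: 71 L/min ÷ 60 = 1.1833 L/s.
Equation of motion (constant flow): PIP = Vt/C + R·V̇ + PEEP.
R·V̇ = PIP − Vt/C − PEEP = 26.5 − 545/57.4 − 5 = 26.5 − 9.495 − 5 = 12.005 cmH2O.
R = 12.005 / 1.1833 = 10.145 cmH2O·s/L.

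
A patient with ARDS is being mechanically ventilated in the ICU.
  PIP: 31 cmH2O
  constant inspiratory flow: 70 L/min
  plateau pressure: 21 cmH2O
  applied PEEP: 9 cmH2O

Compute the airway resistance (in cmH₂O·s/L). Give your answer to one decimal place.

8.6

Flow: 70 L/min ÷ 60 = 1.1667 L/s.
Raw = (PIP − Pplat) / flow = (31 − 21) / 1.1667 = 10.0 / 1.1667 = 8.571 cmH2O·s/L.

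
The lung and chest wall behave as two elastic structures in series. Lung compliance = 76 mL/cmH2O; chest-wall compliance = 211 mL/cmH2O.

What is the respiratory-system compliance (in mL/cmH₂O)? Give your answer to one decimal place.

Lung and chest wall are elastances in series: 1/Crs = 1/CL + 1/Ccw.
1/Crs = 1/76 + 1/211 = 0.0179.
Crs = 55.866 mL/cmH2O.

55.9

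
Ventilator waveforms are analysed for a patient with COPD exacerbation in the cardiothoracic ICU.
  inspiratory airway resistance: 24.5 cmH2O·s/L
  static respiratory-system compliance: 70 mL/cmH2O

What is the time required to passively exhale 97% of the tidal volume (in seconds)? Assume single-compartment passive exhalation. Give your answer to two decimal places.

τ = R × C = 24.5 × 70 mL/cmH2O = 24.5 × 0.070 L/cmH2O = 1.715 s.
Exhaled fraction f = 1 − e^(−t/τ) → t = −τ·ln(1 − f) = −1.715·ln(0.03) = 6.014 s.

6.01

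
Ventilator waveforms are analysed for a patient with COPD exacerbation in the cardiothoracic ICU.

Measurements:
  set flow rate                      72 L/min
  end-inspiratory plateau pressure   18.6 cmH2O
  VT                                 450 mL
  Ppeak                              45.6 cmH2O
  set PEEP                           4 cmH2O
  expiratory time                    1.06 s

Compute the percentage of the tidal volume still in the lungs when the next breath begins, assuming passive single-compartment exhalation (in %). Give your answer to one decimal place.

21.7

Flow: 72 L/min ÷ 60 = 1.2 L/s.
R = (PIP − Pplat)/V̇ = (45.6 − 18.6) / 1.2 = 27.0/1.2 = 22.5 cmH2O·s/L.
C = Vt/(Pplat − PEEP) = 450.0 / (18.6 − 4) = 450.0/14.6 = 30.822 mL/cmH2O.
τ = R × C = 22.5 × 0.03082 L/cmH2O = 0.6935 s.
Fraction remaining at end-expiration = e^(−Te/τ) = e^(−1.06/0.6935) = 0.2169 → 21.69%.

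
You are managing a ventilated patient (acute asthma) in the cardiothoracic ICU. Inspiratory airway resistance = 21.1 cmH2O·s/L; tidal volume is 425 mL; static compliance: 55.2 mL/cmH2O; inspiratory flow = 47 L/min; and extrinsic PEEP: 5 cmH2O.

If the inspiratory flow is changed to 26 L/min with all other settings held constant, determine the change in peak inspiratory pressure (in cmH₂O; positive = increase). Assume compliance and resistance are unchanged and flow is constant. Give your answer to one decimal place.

-7.4

Flow: 47 L/min ÷ 60 = 0.7833 L/s.
New flow: 26 L/min ÷ 60 = 0.4333 L/s.
PIP = Vt/C + R·V̇ + PEEP (constant-flow equation of motion).
Only the resistive term changes: ΔPIP = R × ΔV̇ = 21.1 × (0.4333 − 0.7833) = 21.1 × -0.35 = -7.385 cmH2O.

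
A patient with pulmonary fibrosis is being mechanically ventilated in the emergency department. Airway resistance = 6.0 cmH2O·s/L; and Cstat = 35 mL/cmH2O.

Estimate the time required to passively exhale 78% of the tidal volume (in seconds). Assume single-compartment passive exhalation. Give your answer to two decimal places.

0.32

τ = R × C = 6.0 × 35 mL/cmH2O = 6.0 × 0.035 L/cmH2O = 0.21 s.
Exhaled fraction f = 1 − e^(−t/τ) → t = −τ·ln(1 − f) = −0.21·ln(0.22) = 0.318 s.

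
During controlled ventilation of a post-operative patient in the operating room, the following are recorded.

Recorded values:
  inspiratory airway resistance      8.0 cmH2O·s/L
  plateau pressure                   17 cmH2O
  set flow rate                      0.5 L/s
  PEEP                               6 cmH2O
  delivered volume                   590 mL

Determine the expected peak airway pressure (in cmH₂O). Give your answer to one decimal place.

21.0

PIP = Pplat + Raw × flow = 17 + 8.0 × 0.5 = 17 + 4.0 = 21.0 cmH2O.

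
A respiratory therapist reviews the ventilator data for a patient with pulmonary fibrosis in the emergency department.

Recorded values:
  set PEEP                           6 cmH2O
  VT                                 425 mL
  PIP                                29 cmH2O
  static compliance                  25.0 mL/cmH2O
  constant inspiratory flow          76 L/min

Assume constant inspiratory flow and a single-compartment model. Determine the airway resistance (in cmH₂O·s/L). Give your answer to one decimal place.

4.7

Flow: 76 L/min ÷ 60 = 1.2667 L/s.
Equation of motion (constant flow): PIP = Vt/C + R·V̇ + PEEP.
R·V̇ = PIP − Vt/C − PEEP = 29 − 425/25.0 − 6 = 29 − 17.0 − 6 = 6.0 cmH2O.
R = 6.0 / 1.2667 = 4.737 cmH2O·s/L.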